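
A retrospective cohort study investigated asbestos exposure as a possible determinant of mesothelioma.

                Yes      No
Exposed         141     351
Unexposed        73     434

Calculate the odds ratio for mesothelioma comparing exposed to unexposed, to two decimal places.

2.39

Cells: a = 141, b = 351, c = 73, d = 434.
OR = (a·d)/(b·c) = (141 × 434) / (351 × 73) = 61194 / 25623 = 2.38824
The odds of mesothelioma are about 2.39 times as high in the exposed group.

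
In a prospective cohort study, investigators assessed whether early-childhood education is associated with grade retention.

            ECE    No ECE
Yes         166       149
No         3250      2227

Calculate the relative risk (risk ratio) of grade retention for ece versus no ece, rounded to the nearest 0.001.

0.775

Reading the table with exposure as columns: a = 166 (ECE, case), b = 3250 (ECE, non-case), c = 149 (No ECE, case), d = 2227.
Risk in exposed = 166/3416 = 0.04859; risk in unexposed = 149/2376 = 0.06271.
RR = 0.04859 / 0.06271 = 0.77491
The risk is 23% lower among the exposed than among the unexposed.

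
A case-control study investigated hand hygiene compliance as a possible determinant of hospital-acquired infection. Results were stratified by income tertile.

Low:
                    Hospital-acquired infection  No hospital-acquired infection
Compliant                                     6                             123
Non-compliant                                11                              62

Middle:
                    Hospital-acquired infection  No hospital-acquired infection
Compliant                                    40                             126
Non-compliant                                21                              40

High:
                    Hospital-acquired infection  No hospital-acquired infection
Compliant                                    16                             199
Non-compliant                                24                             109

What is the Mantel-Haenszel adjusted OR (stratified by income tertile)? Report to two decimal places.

OR_MH = Σ(aᵢdᵢ/nᵢ) / Σ(bᵢcᵢ/nᵢ), where nᵢ is the stratum total.
Stratum 1 (Low): n = 202; a·d/n = 6·62/202 = 1.8416; b·c/n = 123·11/202 = 6.6980
Stratum 2 (Middle): n = 227; a·d/n = 40·40/227 = 7.0485; b·c/n = 126·21/227 = 11.6564
Stratum 3 (High): n = 348; a·d/n = 16·109/348 = 5.0115; b·c/n = 199·24/348 = 13.7241
OR_MH = (1.8416 + 7.0485 + 5.0115) / (6.6980 + 11.6564 + 13.7241) = 13.9015 / 32.0785 = 0.43336

0.43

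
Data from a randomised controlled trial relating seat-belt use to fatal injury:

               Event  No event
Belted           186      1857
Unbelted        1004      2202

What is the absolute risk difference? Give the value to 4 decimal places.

-0.2221

Cells: a = 186, b = 1857, c = 1004, d = 2202.
Risk in exposed = 186/2043 = 0.091043; risk in unexposed = 1004/3206 = 0.313163.
Risk difference = 0.091043 − 0.313163 = -0.222120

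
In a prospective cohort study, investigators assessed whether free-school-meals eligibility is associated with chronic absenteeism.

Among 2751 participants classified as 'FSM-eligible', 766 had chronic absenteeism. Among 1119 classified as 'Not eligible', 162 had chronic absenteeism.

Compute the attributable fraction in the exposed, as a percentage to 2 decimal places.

48.01

From the description: a = 766, b = 1985, c = 162, d = 957.
Risk in exposed = 766/2751 = 0.27844; risk in unexposed = 162/1119 = 0.14477.
RR = 0.27844/0.14477 = 1.92333
AR% = (RR − 1)/RR × 100 = (1.92333 − 1)/1.92333 × 100 = 48.0068%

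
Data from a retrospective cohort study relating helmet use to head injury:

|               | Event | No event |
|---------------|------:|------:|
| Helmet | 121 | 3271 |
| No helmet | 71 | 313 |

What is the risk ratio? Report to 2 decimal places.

Cells: a = 121, b = 3271, c = 71, d = 313.
Risk in exposed = 121/3392 = 0.03567; risk in unexposed = 71/384 = 0.18490.
RR = 0.03567 / 0.18490 = 0.19293
The risk is 81% lower among the exposed than among the unexposed.

0.19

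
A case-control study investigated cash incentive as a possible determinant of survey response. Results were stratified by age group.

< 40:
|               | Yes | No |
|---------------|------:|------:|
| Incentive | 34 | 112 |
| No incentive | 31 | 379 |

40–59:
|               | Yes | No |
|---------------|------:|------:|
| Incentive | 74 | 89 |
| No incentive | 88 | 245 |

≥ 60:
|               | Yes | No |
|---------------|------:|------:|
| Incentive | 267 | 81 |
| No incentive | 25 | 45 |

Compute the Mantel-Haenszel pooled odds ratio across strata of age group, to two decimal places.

3.29

OR_MH = Σ(aᵢdᵢ/nᵢ) / Σ(bᵢcᵢ/nᵢ), where nᵢ is the stratum total.
Stratum 1 (< 40): n = 556; a·d/n = 34·379/556 = 23.1763; b·c/n = 112·31/556 = 6.2446
Stratum 2 (40–59): n = 496; a·d/n = 74·245/496 = 36.5524; b·c/n = 89·88/496 = 15.7903
Stratum 3 (≥ 60): n = 418; a·d/n = 267·45/418 = 28.7440; b·c/n = 81·25/418 = 4.8445
OR_MH = (23.1763 + 36.5524 + 28.7440) / (6.2446 + 15.7903 + 4.8445) = 88.4727 / 26.8794 = 3.29147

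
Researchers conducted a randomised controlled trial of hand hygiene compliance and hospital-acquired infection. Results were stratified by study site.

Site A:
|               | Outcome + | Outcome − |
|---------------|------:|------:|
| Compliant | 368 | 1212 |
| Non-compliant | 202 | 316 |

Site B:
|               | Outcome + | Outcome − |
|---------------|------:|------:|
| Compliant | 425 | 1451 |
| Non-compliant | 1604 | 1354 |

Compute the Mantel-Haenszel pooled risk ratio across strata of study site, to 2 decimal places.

RR_MH = Σ(aᵢ·n₀ᵢ/nᵢ) / Σ(cᵢ·n₁ᵢ/nᵢ), with n₁ᵢ = aᵢ+bᵢ (exposed), n₀ᵢ = cᵢ+dᵢ (unexposed), nᵢ = n₁ᵢ+n₀ᵢ.
Stratum 1 (Site A): n₁ = 1580, n₀ = 518, n = 2098; a·n₀/n = 368·518/2098 = 90.8599; c·n₁/n = 202·1580/2098 = 152.1258
Stratum 2 (Site B): n₁ = 1876, n₀ = 2958, n = 4834; a·n₀/n = 425·2958/4834 = 260.0641; c·n₁/n = 1604·1876/4834 = 622.4874
RR_MH = (90.8599 + 260.0641) / (152.1258 + 622.4874) = 350.9240 / 774.6132 = 0.45303

0.45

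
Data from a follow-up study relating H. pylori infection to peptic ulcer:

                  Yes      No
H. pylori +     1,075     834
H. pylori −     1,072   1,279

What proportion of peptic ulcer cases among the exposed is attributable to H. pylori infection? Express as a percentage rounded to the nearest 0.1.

Cells: a = 1075, b = 834, c = 1072, d = 1279.
Risk in exposed = 1075/1909 = 0.56312; risk in unexposed = 1072/2351 = 0.45598.
RR = 0.56312/0.45598 = 1.23498
AR% = (RR − 1)/RR × 100 = (1.23498 − 1)/1.23498 × 100 = 19.0271%

19.0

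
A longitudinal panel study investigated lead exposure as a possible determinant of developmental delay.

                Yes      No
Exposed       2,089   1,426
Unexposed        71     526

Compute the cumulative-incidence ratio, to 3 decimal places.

4.997

Cells: a = 2089, b = 1426, c = 71, d = 526.
Risk in exposed = 2089/3515 = 0.59431; risk in unexposed = 71/597 = 0.11893.
RR = 0.59431 / 0.11893 = 4.99723
The risk among the exposed is 5.00 times that among the unexposed.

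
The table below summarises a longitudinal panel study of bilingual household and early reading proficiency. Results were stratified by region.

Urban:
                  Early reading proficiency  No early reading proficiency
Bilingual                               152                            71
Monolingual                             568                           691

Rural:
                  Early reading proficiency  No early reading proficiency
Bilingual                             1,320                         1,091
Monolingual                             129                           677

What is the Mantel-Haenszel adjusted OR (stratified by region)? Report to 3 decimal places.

OR_MH = Σ(aᵢdᵢ/nᵢ) / Σ(bᵢcᵢ/nᵢ), where nᵢ is the stratum total.
Stratum 1 (Urban): n = 1482; a·d/n = 152·691/1482 = 70.8718; b·c/n = 71·568/1482 = 27.2119
Stratum 2 (Rural): n = 3217; a·d/n = 1320·677/3217 = 277.7868; b·c/n = 1091·129/3217 = 43.7485
OR_MH = (70.8718 + 277.7868) / (27.2119 + 43.7485) = 348.6586 / 70.9604 = 4.91342

4.913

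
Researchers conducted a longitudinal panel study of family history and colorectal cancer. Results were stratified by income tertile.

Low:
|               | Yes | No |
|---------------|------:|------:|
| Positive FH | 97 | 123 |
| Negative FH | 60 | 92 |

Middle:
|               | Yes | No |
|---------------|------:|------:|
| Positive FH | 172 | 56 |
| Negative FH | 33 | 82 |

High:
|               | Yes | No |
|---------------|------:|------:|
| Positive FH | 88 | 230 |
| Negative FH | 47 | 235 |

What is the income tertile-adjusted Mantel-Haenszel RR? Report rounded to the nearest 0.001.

1.684

RR_MH = Σ(aᵢ·n₀ᵢ/nᵢ) / Σ(cᵢ·n₁ᵢ/nᵢ), with n₁ᵢ = aᵢ+bᵢ (exposed), n₀ᵢ = cᵢ+dᵢ (unexposed), nᵢ = n₁ᵢ+n₀ᵢ.
Stratum 1 (Low): n₁ = 220, n₀ = 152, n = 372; a·n₀/n = 97·152/372 = 39.6344; c·n₁/n = 60·220/372 = 35.4839
Stratum 2 (Middle): n₁ = 228, n₀ = 115, n = 343; a·n₀/n = 172·115/343 = 57.6676; c·n₁/n = 33·228/343 = 21.9359
Stratum 3 (High): n₁ = 318, n₀ = 282, n = 600; a·n₀/n = 88·282/600 = 41.3600; c·n₁/n = 47·318/600 = 24.9100
RR_MH = (39.6344 + 57.6676 + 41.3600) / (35.4839 + 21.9359 + 24.9100) = 138.6620 / 82.3297 = 1.68423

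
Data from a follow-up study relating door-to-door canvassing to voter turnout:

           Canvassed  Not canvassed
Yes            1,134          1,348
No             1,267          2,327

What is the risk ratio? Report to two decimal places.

Reading the table with exposure as columns: a = 1134 (Canvassed, case), b = 1267 (Canvassed, non-case), c = 1348 (Not canvassed, case), d = 2327.
Risk in exposed = 1134/2401 = 0.47230; risk in unexposed = 1348/3675 = 0.36680.
RR = 0.47230 / 0.36680 = 1.28762
The risk among the exposed is 1.29 times that among the unexposed.

1.29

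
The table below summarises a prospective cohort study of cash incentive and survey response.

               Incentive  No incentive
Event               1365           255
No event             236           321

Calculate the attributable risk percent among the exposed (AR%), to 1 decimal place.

48.1

Reading the table with exposure as columns: a = 1365 (Incentive, case), b = 236 (Incentive, non-case), c = 255 (No incentive, case), d = 321.
Risk in exposed = 1365/1601 = 0.85259; risk in unexposed = 255/576 = 0.44271.
RR = 0.85259/0.44271 = 1.92586
AR% = (RR − 1)/RR × 100 = (1.92586 − 1)/1.92586 × 100 = 48.0750%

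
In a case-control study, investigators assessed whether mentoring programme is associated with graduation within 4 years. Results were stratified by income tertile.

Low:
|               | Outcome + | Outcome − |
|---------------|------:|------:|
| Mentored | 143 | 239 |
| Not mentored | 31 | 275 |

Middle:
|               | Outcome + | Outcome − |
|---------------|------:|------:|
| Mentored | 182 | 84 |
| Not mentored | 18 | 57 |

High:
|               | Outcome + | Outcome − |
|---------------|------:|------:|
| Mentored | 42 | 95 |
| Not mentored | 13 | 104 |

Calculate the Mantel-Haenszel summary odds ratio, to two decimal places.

OR_MH = Σ(aᵢdᵢ/nᵢ) / Σ(bᵢcᵢ/nᵢ), where nᵢ is the stratum total.
Stratum 1 (Low): n = 688; a·d/n = 143·275/688 = 57.1584; b·c/n = 239·31/688 = 10.7689
Stratum 2 (Middle): n = 341; a·d/n = 182·57/341 = 30.4223; b·c/n = 84·18/341 = 4.4340
Stratum 3 (High): n = 254; a·d/n = 42·104/254 = 17.1969; b·c/n = 95·13/254 = 4.8622
OR_MH = (57.1584 + 30.4223 + 17.1969) / (10.7689 + 4.4340 + 4.8622) = 104.7776 / 20.0651 = 5.22188

5.22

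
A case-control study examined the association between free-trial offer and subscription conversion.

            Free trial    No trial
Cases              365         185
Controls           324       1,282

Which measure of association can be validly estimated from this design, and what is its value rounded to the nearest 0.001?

7.807

Reading the table with exposure as columns: a = 365 (Free trial, case), b = 324 (Free trial, non-case), c = 185 (No trial, case), d = 1282.
This is a case-control study: participants were sampled on outcome status, so risks in the source population cannot be estimated directly — relative risk is not valid here. The odds ratio is the appropriate measure.
OR = (a·d)/(b·c) = (365 × 1282) / (324 × 185) = 467930 / 59940 = 7.80664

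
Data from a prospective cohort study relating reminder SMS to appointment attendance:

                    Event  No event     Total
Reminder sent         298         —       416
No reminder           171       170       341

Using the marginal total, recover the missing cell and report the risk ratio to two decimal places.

The missing cell is in the exposed row: 416 − 298 = 118.
So a = 298, b = 118, c = 171, d = 170.
RR = [a/(a+b)] / [c/(c+d)] = (298/416) / (171/341) = 0.71635/0.50147 = 1.42850

1.43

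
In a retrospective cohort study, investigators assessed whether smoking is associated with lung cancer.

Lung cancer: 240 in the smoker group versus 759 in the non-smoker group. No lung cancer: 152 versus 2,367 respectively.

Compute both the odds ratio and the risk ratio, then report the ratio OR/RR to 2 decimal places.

1.95

From the description: a = 240, b = 152, c = 759, d = 2367.
OR = (240·2367)/(152·759) = 568080/115368 = 4.92407
Risk in exposed = 240/392 = 0.61224; risk in unexposed = 759/3126 = 0.24280; RR = 2.52158
OR/RR = 4.92407 / 2.52158 = 1.95277
The outcome is not rare, so the OR lies further from 1 than the RR.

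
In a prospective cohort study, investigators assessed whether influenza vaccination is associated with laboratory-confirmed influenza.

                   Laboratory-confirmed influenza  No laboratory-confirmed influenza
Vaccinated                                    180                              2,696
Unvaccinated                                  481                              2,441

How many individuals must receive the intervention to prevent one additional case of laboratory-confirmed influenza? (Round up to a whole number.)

Risk in treated group = 180/2876 = 0.06259; risk in control = 481/2922 = 0.16461.
Absolute risk reduction = 0.16461 − 0.06259 = 0.10203
NNT = 1 / ARR = 1 / 0.10203 = 9.801 → round up → 10

10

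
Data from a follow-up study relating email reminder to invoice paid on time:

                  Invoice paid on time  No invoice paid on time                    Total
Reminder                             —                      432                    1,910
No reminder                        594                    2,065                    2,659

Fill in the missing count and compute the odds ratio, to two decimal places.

The missing cell is in the exposed row: 1910 − 432 = 1478.
So a = 1478, b = 432, c = 594, d = 2065.
OR = (a·d)/(b·c) = (1478 × 2065) / (432 × 594) = 3052070 / 256608 = 11.89390

11.89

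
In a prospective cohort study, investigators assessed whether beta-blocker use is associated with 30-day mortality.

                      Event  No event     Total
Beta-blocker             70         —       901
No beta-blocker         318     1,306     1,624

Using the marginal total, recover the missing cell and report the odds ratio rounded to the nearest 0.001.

0.346

The missing cell is in the exposed row: 901 − 70 = 831.
So a = 70, b = 831, c = 318, d = 1306.
OR = (a·d)/(b·c) = (70 × 1306) / (831 × 318) = 91420 / 264258 = 0.34595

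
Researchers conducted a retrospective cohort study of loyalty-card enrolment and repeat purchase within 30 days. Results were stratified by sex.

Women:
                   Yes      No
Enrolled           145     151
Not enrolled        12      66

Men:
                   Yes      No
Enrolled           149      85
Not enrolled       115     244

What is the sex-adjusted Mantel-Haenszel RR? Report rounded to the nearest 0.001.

RR_MH = Σ(aᵢ·n₀ᵢ/nᵢ) / Σ(cᵢ·n₁ᵢ/nᵢ), with n₁ᵢ = aᵢ+bᵢ (exposed), n₀ᵢ = cᵢ+dᵢ (unexposed), nᵢ = n₁ᵢ+n₀ᵢ.
Stratum 1 (Women): n₁ = 296, n₀ = 78, n = 374; a·n₀/n = 145·78/374 = 30.2406; c·n₁/n = 12·296/374 = 9.4973
Stratum 2 (Men): n₁ = 234, n₀ = 359, n = 593; a·n₀/n = 149·359/593 = 90.2040; c·n₁/n = 115·234/593 = 45.3794
RR_MH = (30.2406 + 90.2040) / (9.4973 + 45.3794) = 120.4447 / 54.8768 = 2.19482

2.195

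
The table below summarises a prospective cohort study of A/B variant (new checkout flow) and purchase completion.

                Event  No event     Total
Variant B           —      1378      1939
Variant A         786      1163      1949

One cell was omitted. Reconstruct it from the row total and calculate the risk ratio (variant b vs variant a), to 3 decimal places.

0.717

The missing cell is in the exposed row: 1939 − 1378 = 561.
So a = 561, b = 1378, c = 786, d = 1163.
RR = [a/(a+b)] / [c/(c+d)] = (561/1939) / (786/1949) = 0.28932/0.40328 = 0.71742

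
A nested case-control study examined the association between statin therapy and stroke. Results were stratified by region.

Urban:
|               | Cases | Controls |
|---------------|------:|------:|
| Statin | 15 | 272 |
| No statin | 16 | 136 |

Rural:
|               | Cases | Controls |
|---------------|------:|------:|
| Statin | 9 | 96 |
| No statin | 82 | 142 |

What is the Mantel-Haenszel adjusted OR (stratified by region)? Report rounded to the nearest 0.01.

0.25

OR_MH = Σ(aᵢdᵢ/nᵢ) / Σ(bᵢcᵢ/nᵢ), where nᵢ is the stratum total.
Stratum 1 (Urban): n = 439; a·d/n = 15·136/439 = 4.6469; b·c/n = 272·16/439 = 9.9134
Stratum 2 (Rural): n = 329; a·d/n = 9·142/329 = 3.8845; b·c/n = 96·82/329 = 23.9271
OR_MH = (4.6469 + 3.8845) / (9.9134 + 23.9271) = 8.5314 / 33.8405 = 0.25211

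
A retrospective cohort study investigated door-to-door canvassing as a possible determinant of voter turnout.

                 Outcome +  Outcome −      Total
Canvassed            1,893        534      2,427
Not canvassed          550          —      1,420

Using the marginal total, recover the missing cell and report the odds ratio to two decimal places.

5.61

The missing cell is in the unexposed row: 1420 − 550 = 870.
So a = 1893, b = 534, c = 550, d = 870.
OR = (a·d)/(b·c) = (1893 × 870) / (534 × 550) = 1646910 / 293700 = 5.60746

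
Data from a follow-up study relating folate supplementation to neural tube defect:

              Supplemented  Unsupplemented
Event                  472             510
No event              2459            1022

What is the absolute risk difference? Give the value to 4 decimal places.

Reading the table with exposure as columns: a = 472 (Supplemented, case), b = 2459 (Supplemented, non-case), c = 510 (Unsupplemented, case), d = 1022.
Risk in exposed = 472/2931 = 0.161037; risk in unexposed = 510/1532 = 0.332898.
Risk difference = 0.161037 − 0.332898 = -0.171861

-0.1719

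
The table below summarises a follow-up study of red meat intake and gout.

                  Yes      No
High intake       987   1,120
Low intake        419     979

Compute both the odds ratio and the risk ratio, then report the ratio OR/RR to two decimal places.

Cells: a = 987, b = 1120, c = 419, d = 979.
OR = (987·979)/(1120·419) = 966273/469280 = 2.05905
Risk in exposed = 987/2107 = 0.46844; risk in unexposed = 419/1398 = 0.29971; RR = 1.56295
OR/RR = 2.05905 / 1.56295 = 1.31741
The outcome is not rare, so the OR lies further from 1 than the RR.

1.32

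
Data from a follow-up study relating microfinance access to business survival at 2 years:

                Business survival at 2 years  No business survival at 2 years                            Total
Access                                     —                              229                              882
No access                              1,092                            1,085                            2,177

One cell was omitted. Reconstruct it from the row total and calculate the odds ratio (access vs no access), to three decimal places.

2.833

The missing cell is in the exposed row: 882 − 229 = 653.
So a = 653, b = 229, c = 1092, d = 1085.
OR = (a·d)/(b·c) = (653 × 1085) / (229 × 1092) = 708505 / 250068 = 2.83325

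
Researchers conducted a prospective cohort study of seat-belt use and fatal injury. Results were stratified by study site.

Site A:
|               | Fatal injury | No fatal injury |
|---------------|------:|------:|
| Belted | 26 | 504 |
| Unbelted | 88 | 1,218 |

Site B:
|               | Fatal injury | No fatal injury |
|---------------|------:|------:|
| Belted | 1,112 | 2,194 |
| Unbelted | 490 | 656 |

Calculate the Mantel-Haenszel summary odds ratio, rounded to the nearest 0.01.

0.68

OR_MH = Σ(aᵢdᵢ/nᵢ) / Σ(bᵢcᵢ/nᵢ), where nᵢ is the stratum total.
Stratum 1 (Site A): n = 1836; a·d/n = 26·1218/1836 = 17.2484; b·c/n = 504·88/1836 = 24.1569
Stratum 2 (Site B): n = 4452; a·d/n = 1112·656/4452 = 163.8527; b·c/n = 2194·490/4452 = 241.4780
OR_MH = (17.2484 + 163.8527) / (24.1569 + 241.4780) = 181.1010 / 265.6349 = 0.68177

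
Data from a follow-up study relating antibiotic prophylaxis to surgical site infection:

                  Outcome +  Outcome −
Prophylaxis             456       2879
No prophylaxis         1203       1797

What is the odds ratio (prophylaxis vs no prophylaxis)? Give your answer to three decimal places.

Cells: a = 456, b = 2879, c = 1203, d = 1797.
OR = (a·d)/(b·c) = (456 × 1797) / (2879 × 1203) = 819432 / 3463437 = 0.23660
Exposure is associated with lower odds of surgical site infection (OR = 0.24 < 1).

0.237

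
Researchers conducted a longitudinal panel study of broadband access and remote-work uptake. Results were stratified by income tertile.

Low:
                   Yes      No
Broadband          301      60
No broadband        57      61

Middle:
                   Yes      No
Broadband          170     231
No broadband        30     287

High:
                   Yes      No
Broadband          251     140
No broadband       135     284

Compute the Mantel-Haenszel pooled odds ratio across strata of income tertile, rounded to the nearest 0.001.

OR_MH = Σ(aᵢdᵢ/nᵢ) / Σ(bᵢcᵢ/nᵢ), where nᵢ is the stratum total.
Stratum 1 (Low): n = 479; a·d/n = 301·61/479 = 38.3319; b·c/n = 60·57/479 = 7.1399
Stratum 2 (Middle): n = 718; a·d/n = 170·287/718 = 67.9526; b·c/n = 231·30/718 = 9.6518
Stratum 3 (High): n = 810; a·d/n = 251·284/810 = 88.0049; b·c/n = 140·135/810 = 23.3333
OR_MH = (38.3319 + 67.9526 + 88.0049) / (7.1399 + 9.6518 + 23.3333) = 194.2895 / 40.1250 = 4.84210

4.842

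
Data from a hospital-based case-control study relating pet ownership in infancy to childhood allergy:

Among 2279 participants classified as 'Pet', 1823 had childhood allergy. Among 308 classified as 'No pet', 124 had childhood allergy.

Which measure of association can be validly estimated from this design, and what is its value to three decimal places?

5.932

From the description: a = 1823, b = 456, c = 124, d = 184.
This is a hospital-based case-control study: participants were sampled on outcome status, so risks in the source population cannot be estimated directly — relative risk is not valid here. The odds ratio is the appropriate measure.
OR = (a·d)/(b·c) = (1823 × 184) / (456 × 124) = 335432 / 56544 = 5.93223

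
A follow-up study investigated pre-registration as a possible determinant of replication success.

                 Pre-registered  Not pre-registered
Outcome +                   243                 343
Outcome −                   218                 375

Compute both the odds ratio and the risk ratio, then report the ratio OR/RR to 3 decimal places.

1.104

Reading the table with exposure as columns: a = 243 (Pre-registered, case), b = 218 (Pre-registered, non-case), c = 343 (Not pre-registered, case), d = 375.
OR = (243·375)/(218·343) = 91125/74774 = 1.21867
Risk in exposed = 243/461 = 0.52711; risk in unexposed = 343/718 = 0.47772; RR = 1.10341
OR/RR = 1.21867 / 1.10341 = 1.10446
The outcome is not rare, so the OR lies further from 1 than the RR.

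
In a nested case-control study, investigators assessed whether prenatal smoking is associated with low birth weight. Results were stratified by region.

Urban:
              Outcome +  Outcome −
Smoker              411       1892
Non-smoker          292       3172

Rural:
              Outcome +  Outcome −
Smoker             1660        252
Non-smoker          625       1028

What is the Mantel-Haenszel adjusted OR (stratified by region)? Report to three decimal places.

OR_MH = Σ(aᵢdᵢ/nᵢ) / Σ(bᵢcᵢ/nᵢ), where nᵢ is the stratum total.
Stratum 1 (Urban): n = 5767; a·d/n = 411·3172/5767 = 226.0607; b·c/n = 1892·292/5767 = 95.7975
Stratum 2 (Rural): n = 3565; a·d/n = 1660·1028/3565 = 478.6760; b·c/n = 252·625/3565 = 44.1795
OR_MH = (226.0607 + 478.6760) / (95.7975 + 44.1795) = 704.7367 / 139.9770 = 5.03466

5.035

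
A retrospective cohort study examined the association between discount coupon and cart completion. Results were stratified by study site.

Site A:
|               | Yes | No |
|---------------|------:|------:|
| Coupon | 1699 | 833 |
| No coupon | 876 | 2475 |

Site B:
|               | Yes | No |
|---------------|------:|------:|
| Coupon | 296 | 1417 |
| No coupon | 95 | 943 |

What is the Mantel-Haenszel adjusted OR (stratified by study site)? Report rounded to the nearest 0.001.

4.719

OR_MH = Σ(aᵢdᵢ/nᵢ) / Σ(bᵢcᵢ/nᵢ), where nᵢ is the stratum total.
Stratum 1 (Site A): n = 5883; a·d/n = 1699·2475/5883 = 714.7756; b·c/n = 833·876/5883 = 124.0367
Stratum 2 (Site B): n = 2751; a·d/n = 296·943/2751 = 101.4642; b·c/n = 1417·95/2751 = 48.9331
OR_MH = (714.7756 + 101.4642) / (124.0367 + 48.9331) = 816.2398 / 172.9698 = 4.71897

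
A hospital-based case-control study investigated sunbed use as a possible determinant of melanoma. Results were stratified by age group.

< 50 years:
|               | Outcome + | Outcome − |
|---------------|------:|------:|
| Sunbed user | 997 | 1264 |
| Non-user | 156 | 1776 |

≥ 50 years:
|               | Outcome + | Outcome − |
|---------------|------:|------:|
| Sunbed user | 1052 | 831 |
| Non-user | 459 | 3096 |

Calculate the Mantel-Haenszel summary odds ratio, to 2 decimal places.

OR_MH = Σ(aᵢdᵢ/nᵢ) / Σ(bᵢcᵢ/nᵢ), where nᵢ is the stratum total.
Stratum 1 (< 50 years): n = 4193; a·d/n = 997·1776/4193 = 422.2924; b·c/n = 1264·156/4193 = 47.0269
Stratum 2 (≥ 50 years): n = 5438; a·d/n = 1052·3096/5438 = 598.9320; b·c/n = 831·459/5438 = 70.1414
OR_MH = (422.2924 + 598.9320) / (47.0269 + 70.1414) = 1021.2244 / 117.1684 = 8.71587

8.72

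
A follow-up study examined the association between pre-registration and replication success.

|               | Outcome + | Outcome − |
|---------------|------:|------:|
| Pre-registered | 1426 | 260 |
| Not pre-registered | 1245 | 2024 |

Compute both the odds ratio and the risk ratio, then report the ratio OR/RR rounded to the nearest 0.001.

4.015

Cells: a = 1426, b = 260, c = 1245, d = 2024.
OR = (1426·2024)/(260·1245) = 2886224/323700 = 8.91635
Risk in exposed = 1426/1686 = 0.84579; risk in unexposed = 1245/3269 = 0.38085; RR = 2.22079
OR/RR = 8.91635 / 2.22079 = 4.01495
The outcome is not rare, so the OR lies further from 1 than the RR.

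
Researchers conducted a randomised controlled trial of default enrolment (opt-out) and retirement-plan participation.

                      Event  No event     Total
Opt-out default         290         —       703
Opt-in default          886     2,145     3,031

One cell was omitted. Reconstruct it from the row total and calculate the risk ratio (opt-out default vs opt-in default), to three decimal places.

The missing cell is in the exposed row: 703 − 290 = 413.
So a = 290, b = 413, c = 886, d = 2145.
RR = [a/(a+b)] / [c/(c+d)] = (290/703) / (886/3031) = 0.41252/0.29231 = 1.41122

1.411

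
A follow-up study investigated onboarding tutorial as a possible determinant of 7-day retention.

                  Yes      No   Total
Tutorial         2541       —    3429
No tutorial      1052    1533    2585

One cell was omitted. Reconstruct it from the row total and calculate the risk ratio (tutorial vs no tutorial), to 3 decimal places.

1.821

The missing cell is in the exposed row: 3429 − 2541 = 888.
So a = 2541, b = 888, c = 1052, d = 1533.
RR = [a/(a+b)] / [c/(c+d)] = (2541/3429) / (1052/2585) = 0.74103/0.40696 = 1.82088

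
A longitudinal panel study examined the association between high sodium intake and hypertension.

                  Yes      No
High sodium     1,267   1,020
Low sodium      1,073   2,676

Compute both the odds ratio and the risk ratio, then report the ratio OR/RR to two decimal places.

Cells: a = 1267, b = 1020, c = 1073, d = 2676.
OR = (1267·2676)/(1020·1073) = 3390492/1094460 = 3.09787
Risk in exposed = 1267/2287 = 0.55400; risk in unexposed = 1073/3749 = 0.28621; RR = 1.93565
OR/RR = 3.09787 / 1.93565 = 1.60043
The outcome is not rare, so the OR lies further from 1 than the RR.

1.60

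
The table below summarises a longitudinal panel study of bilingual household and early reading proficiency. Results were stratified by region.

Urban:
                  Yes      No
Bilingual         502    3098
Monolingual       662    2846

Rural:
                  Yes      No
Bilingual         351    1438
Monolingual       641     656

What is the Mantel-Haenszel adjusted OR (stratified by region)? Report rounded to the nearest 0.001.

0.469

OR_MH = Σ(aᵢdᵢ/nᵢ) / Σ(bᵢcᵢ/nᵢ), where nᵢ is the stratum total.
Stratum 1 (Urban): n = 7108; a·d/n = 502·2846/7108 = 200.9977; b·c/n = 3098·662/7108 = 288.5307
Stratum 2 (Rural): n = 3086; a·d/n = 351·656/3086 = 74.6131; b·c/n = 1438·641/3086 = 298.6902
OR_MH = (200.9977 + 74.6131) / (288.5307 + 298.6902) = 275.6108 / 587.2209 = 0.46935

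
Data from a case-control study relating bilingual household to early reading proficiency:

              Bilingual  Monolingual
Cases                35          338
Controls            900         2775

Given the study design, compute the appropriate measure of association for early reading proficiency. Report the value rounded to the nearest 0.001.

Reading the table with exposure as columns: a = 35 (Bilingual, case), b = 900 (Bilingual, non-case), c = 338 (Monolingual, case), d = 2775.
This is a case-control study: participants were sampled on outcome status, so risks in the source population cannot be estimated directly — relative risk is not valid here. The odds ratio is the appropriate measure.
OR = (a·d)/(b·c) = (35 × 2775) / (900 × 338) = 97125 / 304200 = 0.31928

0.319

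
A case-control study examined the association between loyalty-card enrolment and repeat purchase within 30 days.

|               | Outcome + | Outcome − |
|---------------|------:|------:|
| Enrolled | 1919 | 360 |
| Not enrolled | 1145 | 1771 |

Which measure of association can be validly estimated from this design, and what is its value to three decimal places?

Cells: a = 1919, b = 360, c = 1145, d = 1771.
This is a case-control study: participants were sampled on outcome status, so risks in the source population cannot be estimated directly — relative risk is not valid here. The odds ratio is the appropriate measure.
OR = (a·d)/(b·c) = (1919 × 1771) / (360 × 1145) = 3398549 / 412200 = 8.24490

8.245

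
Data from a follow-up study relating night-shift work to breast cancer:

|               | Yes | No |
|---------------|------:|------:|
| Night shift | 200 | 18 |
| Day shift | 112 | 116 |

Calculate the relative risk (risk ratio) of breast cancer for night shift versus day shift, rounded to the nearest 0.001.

1.868

Cells: a = 200, b = 18, c = 112, d = 116.
Risk in exposed = 200/218 = 0.91743; risk in unexposed = 112/228 = 0.49123.
RR = 0.91743 / 0.49123 = 1.86763
The risk among the exposed is 1.87 times that among the unexposed.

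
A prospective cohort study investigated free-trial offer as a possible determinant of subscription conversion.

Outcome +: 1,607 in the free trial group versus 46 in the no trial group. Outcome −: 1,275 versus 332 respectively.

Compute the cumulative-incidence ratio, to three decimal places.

From the description: a = 1607, b = 1275, c = 46, d = 332.
Risk in exposed = 1607/2882 = 0.55760; risk in unexposed = 46/378 = 0.12169.
RR = 0.55760 / 0.12169 = 4.58201
The risk among the exposed is 4.58 times that among the unexposed.

4.582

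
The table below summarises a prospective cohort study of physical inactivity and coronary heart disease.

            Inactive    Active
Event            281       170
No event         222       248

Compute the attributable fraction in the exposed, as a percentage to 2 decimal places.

27.20

Reading the table with exposure as columns: a = 281 (Inactive, case), b = 222 (Inactive, non-case), c = 170 (Active, case), d = 248.
Risk in exposed = 281/503 = 0.55865; risk in unexposed = 170/418 = 0.40670.
RR = 0.55865/0.40670 = 1.37362
AR% = (RR − 1)/RR × 100 = (1.37362 − 1)/1.37362 × 100 = 27.1995%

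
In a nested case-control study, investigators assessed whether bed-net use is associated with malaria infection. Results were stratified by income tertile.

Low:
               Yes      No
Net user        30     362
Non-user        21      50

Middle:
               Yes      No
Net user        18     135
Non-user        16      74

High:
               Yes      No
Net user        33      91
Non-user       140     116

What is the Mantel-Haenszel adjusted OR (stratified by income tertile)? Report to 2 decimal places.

OR_MH = Σ(aᵢdᵢ/nᵢ) / Σ(bᵢcᵢ/nᵢ), where nᵢ is the stratum total.
Stratum 1 (Low): n = 463; a·d/n = 30·50/463 = 3.2397; b·c/n = 362·21/463 = 16.4190
Stratum 2 (Middle): n = 243; a·d/n = 18·74/243 = 5.4815; b·c/n = 135·16/243 = 8.8889
Stratum 3 (High): n = 380; a·d/n = 33·116/380 = 10.0737; b·c/n = 91·140/380 = 33.5263
OR_MH = (3.2397 + 5.4815 + 10.0737) / (16.4190 + 8.8889 + 33.5263) = 18.7949 / 58.8342 = 0.31946

0.32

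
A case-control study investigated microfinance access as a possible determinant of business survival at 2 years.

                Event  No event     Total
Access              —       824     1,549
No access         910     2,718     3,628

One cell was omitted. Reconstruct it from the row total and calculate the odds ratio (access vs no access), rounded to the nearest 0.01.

The missing cell is in the exposed row: 1549 − 824 = 725.
So a = 725, b = 824, c = 910, d = 2718.
OR = (a·d)/(b·c) = (725 × 2718) / (824 × 910) = 1970550 / 749840 = 2.62796

2.63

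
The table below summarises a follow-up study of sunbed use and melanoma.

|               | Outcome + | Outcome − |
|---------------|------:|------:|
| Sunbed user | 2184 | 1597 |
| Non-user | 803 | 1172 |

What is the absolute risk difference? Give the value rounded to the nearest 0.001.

0.171

Cells: a = 2184, b = 1597, c = 803, d = 1172.
Risk in exposed = 2184/3781 = 0.577625; risk in unexposed = 803/1975 = 0.406582.
Risk difference = 0.577625 − 0.406582 = 0.171043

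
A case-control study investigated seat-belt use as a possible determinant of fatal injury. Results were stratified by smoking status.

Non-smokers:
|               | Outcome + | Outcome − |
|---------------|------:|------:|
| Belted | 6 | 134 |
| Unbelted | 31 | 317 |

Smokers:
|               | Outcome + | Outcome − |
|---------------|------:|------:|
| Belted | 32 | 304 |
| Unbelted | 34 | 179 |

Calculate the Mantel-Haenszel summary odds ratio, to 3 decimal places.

OR_MH = Σ(aᵢdᵢ/nᵢ) / Σ(bᵢcᵢ/nᵢ), where nᵢ is the stratum total.
Stratum 1 (Non-smokers): n = 488; a·d/n = 6·317/488 = 3.8975; b·c/n = 134·31/488 = 8.5123
Stratum 2 (Smokers): n = 549; a·d/n = 32·179/549 = 10.4335; b·c/n = 304·34/549 = 18.8270
OR_MH = (3.8975 + 10.4335) / (8.5123 + 18.8270) = 14.3311 / 27.3393 = 0.52419

0.524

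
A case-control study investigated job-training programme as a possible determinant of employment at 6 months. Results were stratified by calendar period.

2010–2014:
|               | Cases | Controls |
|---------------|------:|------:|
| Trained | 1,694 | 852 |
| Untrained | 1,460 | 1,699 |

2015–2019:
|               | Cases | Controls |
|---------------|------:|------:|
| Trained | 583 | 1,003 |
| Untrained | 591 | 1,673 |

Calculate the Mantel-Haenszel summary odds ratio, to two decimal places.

OR_MH = Σ(aᵢdᵢ/nᵢ) / Σ(bᵢcᵢ/nᵢ), where nᵢ is the stratum total.
Stratum 1 (2010–2014): n = 5705; a·d/n = 1694·1699/5705 = 504.4883; b·c/n = 852·1460/5705 = 218.0403
Stratum 2 (2015–2019): n = 3850; a·d/n = 583·1673/3850 = 253.3400; b·c/n = 1003·591/3850 = 153.9670
OR_MH = (504.4883 + 253.3400) / (218.0403 + 153.9670) = 757.8283 / 372.0073 = 2.03713

2.04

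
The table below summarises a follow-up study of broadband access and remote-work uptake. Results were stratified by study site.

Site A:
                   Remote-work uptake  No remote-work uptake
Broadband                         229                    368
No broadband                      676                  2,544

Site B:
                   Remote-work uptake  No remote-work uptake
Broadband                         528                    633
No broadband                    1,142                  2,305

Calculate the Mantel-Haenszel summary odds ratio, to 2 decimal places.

OR_MH = Σ(aᵢdᵢ/nᵢ) / Σ(bᵢcᵢ/nᵢ), where nᵢ is the stratum total.
Stratum 1 (Site A): n = 3817; a·d/n = 229·2544/3817 = 152.6267; b·c/n = 368·676/3817 = 65.1737
Stratum 2 (Site B): n = 4608; a·d/n = 528·2305/4608 = 264.1146; b·c/n = 633·1142/4608 = 156.8763
OR_MH = (152.6267 + 264.1146) / (65.1737 + 156.8763) = 416.7413 / 222.0500 = 1.87679

1.88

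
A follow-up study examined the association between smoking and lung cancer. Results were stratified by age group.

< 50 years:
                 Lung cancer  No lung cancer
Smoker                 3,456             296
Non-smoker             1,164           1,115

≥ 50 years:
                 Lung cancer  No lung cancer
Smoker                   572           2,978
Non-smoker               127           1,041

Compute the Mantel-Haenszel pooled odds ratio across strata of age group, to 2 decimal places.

5.57

OR_MH = Σ(aᵢdᵢ/nᵢ) / Σ(bᵢcᵢ/nᵢ), where nᵢ is the stratum total.
Stratum 1 (< 50 years): n = 6031; a·d/n = 3456·1115/6031 = 638.9388; b·c/n = 296·1164/6031 = 57.1288
Stratum 2 (≥ 50 years): n = 4718; a·d/n = 572·1041/4718 = 126.2086; b·c/n = 2978·127/4718 = 80.1624
OR_MH = (638.9388 + 126.2086) / (57.1288 + 80.1624) = 765.1474 / 137.2912 = 5.57317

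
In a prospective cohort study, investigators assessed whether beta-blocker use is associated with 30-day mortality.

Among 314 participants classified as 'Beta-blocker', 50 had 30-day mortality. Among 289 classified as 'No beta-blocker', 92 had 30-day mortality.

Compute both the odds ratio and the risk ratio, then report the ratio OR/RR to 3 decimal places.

From the description: a = 50, b = 264, c = 92, d = 197.
OR = (50·197)/(264·92) = 9850/24288 = 0.40555
Risk in exposed = 50/314 = 0.15924; risk in unexposed = 92/289 = 0.31834; RR = 0.50021
OR/RR = 0.40555 / 0.50021 = 0.81076
The outcome is not rare, so the OR lies further from 1 than the RR.

0.811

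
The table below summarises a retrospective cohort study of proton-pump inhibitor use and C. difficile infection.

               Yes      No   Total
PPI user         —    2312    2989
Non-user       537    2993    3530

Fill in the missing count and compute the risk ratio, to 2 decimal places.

The missing cell is in the exposed row: 2989 − 2312 = 677.
So a = 677, b = 2312, c = 537, d = 2993.
RR = [a/(a+b)] / [c/(c+d)] = (677/2989) / (537/3530) = 0.22650/0.15212 = 1.48889

1.49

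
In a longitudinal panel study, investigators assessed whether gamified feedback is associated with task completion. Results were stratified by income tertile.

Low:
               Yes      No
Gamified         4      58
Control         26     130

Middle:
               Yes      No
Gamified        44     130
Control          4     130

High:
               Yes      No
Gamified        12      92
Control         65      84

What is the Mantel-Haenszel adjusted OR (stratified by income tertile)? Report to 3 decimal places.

OR_MH = Σ(aᵢdᵢ/nᵢ) / Σ(bᵢcᵢ/nᵢ), where nᵢ is the stratum total.
Stratum 1 (Low): n = 218; a·d/n = 4·130/218 = 2.3853; b·c/n = 58·26/218 = 6.9174
Stratum 2 (Middle): n = 308; a·d/n = 44·130/308 = 18.5714; b·c/n = 130·4/308 = 1.6883
Stratum 3 (High): n = 253; a·d/n = 12·84/253 = 3.9842; b·c/n = 92·65/253 = 23.6364
OR_MH = (2.3853 + 18.5714 + 3.9842) / (6.9174 + 1.6883 + 23.6364) = 24.9409 / 32.2421 = 0.77355

0.774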